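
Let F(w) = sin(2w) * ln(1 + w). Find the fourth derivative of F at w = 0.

-16

Take the Cauchy product of the two expansions.
From the series, [w^4] F = -2/3; multiply by 4! = 24 to get -16.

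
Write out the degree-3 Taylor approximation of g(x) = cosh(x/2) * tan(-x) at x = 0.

Multiply the two series term by term and collect like powers.

-11*x^3/24 - x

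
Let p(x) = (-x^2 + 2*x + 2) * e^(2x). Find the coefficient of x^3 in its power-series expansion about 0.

14/3

Multiply each power in the prefactor through the base expansion.
p(0) = 2
p′(0) = 6
p′′(0) = 14
p′′′(0) = 28
So c_3 = p′′′(0)/3! = 14/3.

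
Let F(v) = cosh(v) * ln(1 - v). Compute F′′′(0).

Expand each factor separately, then convolve coefficients.
The coefficient of v^3 in the expansion is -5/6, so F′′′(0) = 3! * (-5/6) = -5.

-5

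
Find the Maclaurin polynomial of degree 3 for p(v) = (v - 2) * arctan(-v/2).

-v^3/12 - v^2/2 + v

Multiply each power in the prefactor through the base expansion.
p(0) = 0
p′(0) = 1
p′′(0) = -1
p′′′(0) = -1/2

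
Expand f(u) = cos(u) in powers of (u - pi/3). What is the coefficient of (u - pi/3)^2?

f(pi/3) = 1/2
f′(pi/3) = -sqrt(3)/2
f′′(pi/3) = -1/2
So c_2 = f′′(pi/3)/2! = -1/4.

-1/4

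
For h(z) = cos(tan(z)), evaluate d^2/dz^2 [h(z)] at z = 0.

-1

Let u equal the inner series; expand the outer function in u and truncate.
The coefficient of z^2 in the expansion is -1/2, so h′′(0) = 2! * (-1/2) = -1.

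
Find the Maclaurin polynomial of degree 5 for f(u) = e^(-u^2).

u^4/2 - u^2 + 1

[u^0] = 1;  [u^1] = 0;  [u^2] = -1;  [u^3] = 0;  [u^4] = 1/2;  [u^5] = 0.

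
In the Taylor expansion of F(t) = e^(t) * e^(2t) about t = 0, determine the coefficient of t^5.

81/40

Write out both Maclaurin series and multiply, keeping only the needed powers.
So c_5 = F^(5)(0)/5! = 81/40.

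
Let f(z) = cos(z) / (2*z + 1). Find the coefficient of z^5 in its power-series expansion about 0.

-337/12

Expand 1/(denominator) as a geometric series and multiply by the numerator's series.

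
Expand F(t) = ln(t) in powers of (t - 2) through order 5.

[(t - 2)^0] = ln(2);  [(t - 2)^1] = 1/2;  [(t - 2)^2] = -1/8;  [(t - 2)^3] = 1/24;  [(t - 2)^4] = -1/64;  [(t - 2)^5] = 1/160.

(t - 2)^5/160 - (t - 2)^4/64 + (t - 2)^3/24 - (t - 2)^2/8 + (t - 2)/2 + ln(2)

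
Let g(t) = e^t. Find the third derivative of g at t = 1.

Use the known series and substitute for the argument.
The coefficient of (t - 1)^3 in the expansion is e/6, so g′′′(1) = 3! * (e/6) = e.

e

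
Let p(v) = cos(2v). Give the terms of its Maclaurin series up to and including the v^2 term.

p(0) = 1
p′(0) = 0
p′′(0) = -4
The Taylor polynomial is Σ p^(k)(0)/k! · v^k.

1 - 2*v^2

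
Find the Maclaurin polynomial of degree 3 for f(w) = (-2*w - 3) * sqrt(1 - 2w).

5*w^3/2 + 7*w^2/2 + w - 3

Multiply each power in the prefactor through the base expansion.
f(0) = -3
f′(0) = 1
f′′(0) = 7
f′′′(0) = 15
Then c_k = f^(k)(0)/k! gives each Taylor coefficient.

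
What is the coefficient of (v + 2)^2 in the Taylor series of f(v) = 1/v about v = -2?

Differentiate repeatedly and evaluate at the center.
f(-2) = -1/2
f′(-2) = -1/4
f′′(-2) = -1/4
The Taylor polynomial is Σ f^(k)(-2)/k! · (v + 2)^k.

-1/8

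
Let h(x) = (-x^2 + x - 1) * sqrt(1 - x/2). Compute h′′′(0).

87/64

Shift and add copies of the series according to the polynomial's terms.
The coefficient of x^3 in the expansion is 29/128, so h′′′(0) = 3! * (29/128) = 87/64.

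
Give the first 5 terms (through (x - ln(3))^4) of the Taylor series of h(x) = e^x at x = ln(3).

h(ln(3)) = 3
h′(ln(3)) = 3
h′′(ln(3)) = 3
h′′′(ln(3)) = 3
h^(4)(ln(3)) = 3
The Taylor polynomial is Σ h^(k)(ln(3))/k! · (x - ln(3))^k.

(x - ln(3))^4/8 + (x - ln(3))^3/2 + 3*(x - ln(3))^2/2 + 3*(x - ln(3)) + 3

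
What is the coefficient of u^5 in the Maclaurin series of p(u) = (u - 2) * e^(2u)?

2/15

Distribute the polynomial across the series and collect like powers.
p(0) = -2
p′(0) = -3
p′′(0) = -4
p′′′(0) = -4
p^(4)(0) = 0
p^(5)(0) = 16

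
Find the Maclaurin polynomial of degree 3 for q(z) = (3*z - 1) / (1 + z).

4*z^3 - 4*z^2 + 4*z - 1

Distribute the polynomial across the series and collect like powers.
q(0) = -1
q′(0) = 4
q′′(0) = -8
q′′′(0) = 24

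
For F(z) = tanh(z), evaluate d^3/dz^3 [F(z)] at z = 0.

-2

The coefficient of z^3 in the expansion is -1/3, so F′′′(0) = 3! * (-1/3) = -2.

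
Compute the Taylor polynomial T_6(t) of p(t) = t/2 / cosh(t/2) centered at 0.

Write the quotient as an unknown series and match coefficients against numerator = denominator · series.

5*t^5/768 - t^3/16 + t/2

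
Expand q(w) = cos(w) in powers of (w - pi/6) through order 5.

Compute the successive derivatives at the expansion point and divide by k!.

-(w - pi/6)^5/240 + sqrt(3)*(w - pi/6)^4/48 + (w - pi/6)^3/12 - sqrt(3)*(w - pi/6)^2/4 - (w - pi/6)/2 + sqrt(3)/2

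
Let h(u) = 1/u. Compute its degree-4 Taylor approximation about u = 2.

h(2) = 1/2
h′(2) = -1/4
h′′(2) = 1/4
h′′′(2) = -3/8
h^(4)(2) = 3/4
Then c_k = h^(k)(2)/k! gives each Taylor coefficient.

(u - 2)^4/32 - (u - 2)^3/16 + (u - 2)^2/8 - (u - 2)/4 + 1/2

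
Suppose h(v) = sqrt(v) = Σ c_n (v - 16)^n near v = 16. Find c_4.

h(16) = 4
h′(16) = 1/8
h′′(16) = -1/256
h′′′(16) = 3/8192
h^(4)(16) = -15/262144
So c_4 = h^(4)(16)/4! = -5/2097152.

-5/2097152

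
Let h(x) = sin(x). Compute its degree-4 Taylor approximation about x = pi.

Apply the Taylor formula c_k = f^(k)(a)/k!.

(x - pi)^3/6 - (x - pi)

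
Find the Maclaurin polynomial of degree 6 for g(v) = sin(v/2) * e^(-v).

Multiply the two series term by term and collect like powers.
g(0) = 0
g′(0) = 1/2
g′′(0) = -1
g′′′(0) = 11/8
g^(4)(0) = -3/2
g^(5)(0) = 41/32
g^(6)(0) = -11/16

-11*v^6/11520 + 41*v^5/3840 - v^4/16 + 11*v^3/48 - v^2/2 + v/2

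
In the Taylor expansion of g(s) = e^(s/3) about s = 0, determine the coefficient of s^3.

Differentiate repeatedly and evaluate at the center.
g(0) = 1
g′(0) = 1/3
g′′(0) = 1/9
g′′′(0) = 1/27
So c_3 = g′′′(0)/3! = 1/162.

1/162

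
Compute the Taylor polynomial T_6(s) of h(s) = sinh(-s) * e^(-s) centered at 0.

Expand each factor separately, then convolve coefficients.
h(0) = 0
h′(0) = -1
h′′(0) = 2
h′′′(0) = -4
h^(4)(0) = 8
h^(5)(0) = -16
h^(6)(0) = 32

2*s^6/45 - 2*s^5/15 + s^4/3 - 2*s^3/3 + s^2 - s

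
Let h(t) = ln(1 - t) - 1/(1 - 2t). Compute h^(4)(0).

-390

Expand each term separately and add.
From the series, [t^4] h = -65/4; multiply by 4! = 24 to get -390.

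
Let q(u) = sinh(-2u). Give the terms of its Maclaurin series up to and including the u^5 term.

Use the known series and substitute for the argument.
q(0) = 0
q′(0) = -2
q′′(0) = 0
q′′′(0) = -8
q^(4)(0) = 0
q^(5)(0) = -32
The Taylor polynomial is Σ q^(k)(0)/k! · u^k.

-4*u^5/15 - 4*u^3/3 - 2*u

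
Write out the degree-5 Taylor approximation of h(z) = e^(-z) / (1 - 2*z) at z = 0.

Expand 1/(denominator) as a geometric series and multiply by the numerator's series.
h(0) = 1
h′(0) = 1
h′′(0) = 5
h′′′(0) = 29
h^(4)(0) = 233
h^(5)(0) = 2329
Then c_k = h^(k)(0)/k! gives each Taylor coefficient.

2329*z^5/120 + 233*z^4/24 + 29*z^3/6 + 5*z^2/2 + z + 1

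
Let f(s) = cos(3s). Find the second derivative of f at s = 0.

The coefficient of s^2 in the expansion is -9/2, so f′′(0) = 2! * (-9/2) = -9.

-9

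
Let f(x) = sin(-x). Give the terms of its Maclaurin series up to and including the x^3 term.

x^3/6 - x

[x^0] = 0;  [x^1] = -1;  [x^2] = 0;  [x^3] = 1/6.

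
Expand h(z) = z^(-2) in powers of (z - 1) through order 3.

h(1) = 1
h′(1) = -2
h′′(1) = 6
h′′′(1) = -24

-4*(z - 1)^3 + 3*(z - 1)^2 - 2*(z - 1) + 1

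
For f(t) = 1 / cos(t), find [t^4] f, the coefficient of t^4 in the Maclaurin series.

5/24

Divide the numerator series by the denominator series (power-series long division).
[t^0] = 1;  [t^1] = 0;  [t^2] = 1/2;  [t^3] = 0;  [t^4] = 5/24.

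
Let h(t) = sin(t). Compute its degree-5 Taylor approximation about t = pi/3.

(t - pi/3)^5/240 + sqrt(3)*(t - pi/3)^4/48 - (t - pi/3)^3/12 - sqrt(3)*(t - pi/3)^2/4 + (t - pi/3)/2 + sqrt(3)/2

Apply the Taylor formula c_k = f^(k)(a)/k!.
h(pi/3) = sqrt(3)/2
h′(pi/3) = 1/2
h′′(pi/3) = -sqrt(3)/2
h′′′(pi/3) = -1/2
h^(4)(pi/3) = sqrt(3)/2
h^(5)(pi/3) = 1/2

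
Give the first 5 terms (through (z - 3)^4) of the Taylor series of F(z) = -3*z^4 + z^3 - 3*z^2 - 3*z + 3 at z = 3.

[(z - 3)^0] = -249;  [(z - 3)^1] = -318;  [(z - 3)^2] = -156;  [(z - 3)^3] = -35;  [(z - 3)^4] = -3.

-3*(z - 3)^4 - 35*(z - 3)^3 - 156*(z - 3)^2 - 318*(z - 3) - 249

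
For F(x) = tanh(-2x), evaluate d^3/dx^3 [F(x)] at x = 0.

The coefficient of x^3 in the expansion is 8/3, so F′′′(0) = 3! * (8/3) = 16.

16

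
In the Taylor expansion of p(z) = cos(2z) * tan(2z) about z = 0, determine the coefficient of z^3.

Take the Cauchy product of the two expansions.
p(0) = 0
p′(0) = 2
p′′(0) = 0
p′′′(0) = -8

-4/3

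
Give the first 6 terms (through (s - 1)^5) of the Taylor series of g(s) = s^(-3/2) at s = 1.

-693*(s - 1)^5/256 + 315*(s - 1)^4/128 - 35*(s - 1)^3/16 + 15*(s - 1)^2/8 - 3*(s - 1)/2 + 1

[(s - 1)^0] = 1;  [(s - 1)^1] = -3/2;  [(s - 1)^2] = 15/8;  [(s - 1)^3] = -35/16;  [(s - 1)^4] = 315/128;  [(s - 1)^5] = -693/256.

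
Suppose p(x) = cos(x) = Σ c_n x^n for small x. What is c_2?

-1/2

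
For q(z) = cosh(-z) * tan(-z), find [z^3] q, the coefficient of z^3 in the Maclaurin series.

Multiply the two series term by term and collect like powers.
q(0) = 0
q′(0) = -1
q′′(0) = 0
q′′′(0) = -5
So c_3 = q′′′(0)/3! = -5/6.

-5/6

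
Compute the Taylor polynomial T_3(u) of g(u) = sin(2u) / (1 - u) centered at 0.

Expand 1/(denominator) as a geometric series and multiply by the numerator's series.
[u^0] = 0;  [u^1] = 2;  [u^2] = 2;  [u^3] = 2/3.

2*u^3/3 + 2*u^2 + 2*u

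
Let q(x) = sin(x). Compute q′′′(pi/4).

-sqrt(2)/2

Apply the Taylor formula c_k = f^(k)(a)/k!.
From the series, [(x - pi/4)^3] q = -sqrt(2)/12; multiply by 3! = 6 to get -sqrt(2)/2.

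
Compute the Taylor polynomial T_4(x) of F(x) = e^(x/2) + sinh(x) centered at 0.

x^4/384 + 3*x^3/16 + x^2/8 + 3*x/2 + 1

Add the two expansions coefficient-wise.
[x^0] = 1;  [x^1] = 3/2;  [x^2] = 1/8;  [x^3] = 3/16;  [x^4] = 1/384.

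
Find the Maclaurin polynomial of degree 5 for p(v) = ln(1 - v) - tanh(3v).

-163*v^5/5 - v^4/4 + 26*v^3/3 - v^2/2 - 4*v

Combine the two series term by term.
p(0) = 0
p′(0) = -4
p′′(0) = -1
p′′′(0) = 52
p^(4)(0) = -6
p^(5)(0) = -3912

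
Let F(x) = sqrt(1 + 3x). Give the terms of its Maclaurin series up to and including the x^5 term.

1701*x^5/256 - 405*x^4/128 + 27*x^3/16 - 9*x^2/8 + 3*x/2 + 1

F(0) = 1
F′(0) = 3/2
F′′(0) = -9/4
F′′′(0) = 81/8
F^(4)(0) = -1215/16
F^(5)(0) = 25515/32
Dividing each by k! gives the coefficients c_0, ..., c_5.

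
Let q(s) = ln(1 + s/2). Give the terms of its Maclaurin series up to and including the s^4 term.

-s^4/64 + s^3/24 - s^2/8 + s/2

[s^0] = 0;  [s^1] = 1/2;  [s^2] = -1/8;  [s^3] = 1/24;  [s^4] = -1/64.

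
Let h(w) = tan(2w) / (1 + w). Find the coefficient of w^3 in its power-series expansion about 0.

14/3

Multiply the two series term by term and collect like powers.
h(0) = 0
h′(0) = 2
h′′(0) = -4
h′′′(0) = 28
Dividing each by k! gives the coefficients c_0, ..., c_3.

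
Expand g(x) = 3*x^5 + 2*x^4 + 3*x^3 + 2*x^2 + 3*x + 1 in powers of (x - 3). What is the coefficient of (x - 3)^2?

947

Use the known series and substitute for the argument.
g(3) = 1000
g′(3) = 1527
g′′(3) = 1894
The Taylor polynomial is Σ g^(k)(3)/k! · (x - 3)^k.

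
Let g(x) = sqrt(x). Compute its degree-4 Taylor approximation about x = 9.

-5*(x - 9)^4/279936 + (x - 9)^3/3888 - (x - 9)^2/216 + (x - 9)/6 + 3

Apply the Taylor formula c_k = f^(k)(a)/k!.
[(x - 9)^0] = 3;  [(x - 9)^1] = 1/6;  [(x - 9)^2] = -1/216;  [(x - 9)^3] = 1/3888;  [(x - 9)^4] = -5/279936.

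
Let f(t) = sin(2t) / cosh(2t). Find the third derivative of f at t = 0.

-32

Invert the denominator's series and multiply.
From the series, [t^3] f = -16/3; multiply by 3! = 6 to get -32.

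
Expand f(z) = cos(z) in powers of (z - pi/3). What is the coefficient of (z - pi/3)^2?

-1/4

Apply the Taylor formula c_k = f^(k)(a)/k!.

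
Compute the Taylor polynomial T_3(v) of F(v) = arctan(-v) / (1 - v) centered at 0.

Write out both Maclaurin series and multiply, keeping only the needed powers.
[v^0] = 0;  [v^1] = -1;  [v^2] = -1;  [v^3] = -2/3.

-2*v^3/3 - v^2 - v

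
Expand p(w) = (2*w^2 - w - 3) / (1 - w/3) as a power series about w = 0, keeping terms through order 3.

4*w^3/9 + 4*w^2/3 - 2*w - 3

Shift and add copies of the series according to the polynomial's terms.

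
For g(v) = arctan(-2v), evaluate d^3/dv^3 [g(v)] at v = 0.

16

From the series, [v^3] g = 8/3; multiply by 3! = 6 to get 16.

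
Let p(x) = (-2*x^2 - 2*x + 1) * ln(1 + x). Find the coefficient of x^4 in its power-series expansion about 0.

Shift and add copies of the series according to the polynomial's terms.
p(0) = 0
p′(0) = 1
p′′(0) = -5
p′′′(0) = -4
p^(4)(0) = 2
Dividing each by k! gives the coefficients c_0, ..., c_4.

1/12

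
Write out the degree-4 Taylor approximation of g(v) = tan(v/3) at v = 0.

v^3/81 + v/3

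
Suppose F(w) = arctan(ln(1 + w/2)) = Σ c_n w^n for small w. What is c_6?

Let u equal the inner series; expand the outer function in u and truncate.
[w^0] = 0;  [w^1] = 1/2;  [w^2] = -1/8;  [w^3] = 0;  [w^4] = 1/64;  [w^5] = -11/1920;  [w^6] = -1/1536.

-1/1536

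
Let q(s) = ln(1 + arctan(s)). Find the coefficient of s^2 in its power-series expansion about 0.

-1/2

Compose series: expand the inner function first, then feed it into the outer expansion.
q(0) = 0
q′(0) = 1
q′′(0) = -1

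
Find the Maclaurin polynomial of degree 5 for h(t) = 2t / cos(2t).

Write the quotient as an unknown series and match coefficients against numerator = denominator · series.
h(0) = 0
h′(0) = 2
h′′(0) = 0
h′′′(0) = 24
h^(4)(0) = 0
h^(5)(0) = 800

20*t^5/3 + 4*t^3 + 2*t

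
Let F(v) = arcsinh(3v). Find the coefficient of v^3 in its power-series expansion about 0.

-9/2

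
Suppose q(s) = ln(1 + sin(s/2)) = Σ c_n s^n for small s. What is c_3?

Compose series: expand the inner function first, then feed it into the outer expansion.
q(0) = 0
q′(0) = 1/2
q′′(0) = -1/4
q′′′(0) = 1/8

1/48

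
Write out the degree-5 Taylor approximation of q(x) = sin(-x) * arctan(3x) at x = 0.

19*x^4/2 - 3*x^2

Take the Cauchy product of the two expansions.
q(0) = 0
q′(0) = 0
q′′(0) = -6
q′′′(0) = 0
q^(4)(0) = 228
q^(5)(0) = 0
The Taylor polynomial is Σ q^(k)(0)/k! · x^k.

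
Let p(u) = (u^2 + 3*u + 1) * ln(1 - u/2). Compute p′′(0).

-13/4

Shift and add copies of the series according to the polynomial's terms.
From the series, [u^2] p = -13/8; multiply by 2! = 2 to get -13/4.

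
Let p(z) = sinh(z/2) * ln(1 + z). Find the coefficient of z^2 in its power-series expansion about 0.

1/2

Expand each factor separately, then convolve coefficients.
p(0) = 0
p′(0) = 0
p′′(0) = 1
So c_2 = p′′(0)/2! = 1/2.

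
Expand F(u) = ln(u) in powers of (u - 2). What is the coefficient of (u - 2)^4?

c_4 = F^(4)(2)/4! = -1/64.

-1/64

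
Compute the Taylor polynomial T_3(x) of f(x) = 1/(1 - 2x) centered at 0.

8*x^3 + 4*x^2 + 2*x + 1

f(0) = 1
f′(0) = 2
f′′(0) = 8
f′′′(0) = 48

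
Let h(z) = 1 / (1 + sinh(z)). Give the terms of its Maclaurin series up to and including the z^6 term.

77*z^6/45 - 181*z^5/120 + 4*z^4/3 - 7*z^3/6 + z^2 - z + 1

Use the geometric series for the reciprocal, then substitute.
[z^0] = 1;  [z^1] = -1;  [z^2] = 1;  [z^3] = -7/6;  [z^4] = 4/3;  [z^5] = -181/120;  [z^6] = 77/45.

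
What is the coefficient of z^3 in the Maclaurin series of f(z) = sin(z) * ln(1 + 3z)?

Expand each factor separately, then convolve coefficients.
f(0) = 0
f′(0) = 0
f′′(0) = 6
f′′′(0) = -27
So c_3 = f′′′(0)/3! = -9/2.

-9/2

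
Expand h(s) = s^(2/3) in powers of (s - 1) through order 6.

-91*(s - 1)^6/6561 + 14*(s - 1)^5/729 - 7*(s - 1)^4/243 + 4*(s - 1)^3/81 - (s - 1)^2/9 + 2*(s - 1)/3 + 1

Use the known series and substitute for the argument.
[(s - 1)^0] = 1;  [(s - 1)^1] = 2/3;  [(s - 1)^2] = -1/9;  [(s - 1)^3] = 4/81;  [(s - 1)^4] = -7/243;  [(s - 1)^5] = 14/729;  [(s - 1)^6] = -91/6561.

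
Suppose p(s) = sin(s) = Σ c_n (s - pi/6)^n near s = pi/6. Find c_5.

sqrt(3)/240

Use the known series and substitute for the argument.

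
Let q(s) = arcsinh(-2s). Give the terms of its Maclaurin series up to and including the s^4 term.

q(0) = 0
q′(0) = -2
q′′(0) = 0
q′′′(0) = 8
q^(4)(0) = 0
The Taylor polynomial is Σ q^(k)(0)/k! · s^k.

4*s^3/3 - 2*s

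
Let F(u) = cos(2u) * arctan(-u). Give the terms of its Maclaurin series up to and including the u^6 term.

Multiply the two series term by term and collect like powers.
F(0) = 0
F′(0) = -1
F′′(0) = 0
F′′′(0) = 14
F^(4)(0) = 0
F^(5)(0) = -184
F^(6)(0) = 0

-23*u^5/15 + 7*u^3/3 - u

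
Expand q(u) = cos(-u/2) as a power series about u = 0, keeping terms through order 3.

q(0) = 1
q′(0) = 0
q′′(0) = -1/4
q′′′(0) = 0
Dividing each by k! gives the coefficients c_0, ..., c_3.

1 - u^2/8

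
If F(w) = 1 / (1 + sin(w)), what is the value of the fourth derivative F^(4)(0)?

Use the geometric series for the reciprocal, then substitute.
The coefficient of w^4 in the expansion is 2/3, so F^(4)(0) = 4! * (2/3) = 16.

16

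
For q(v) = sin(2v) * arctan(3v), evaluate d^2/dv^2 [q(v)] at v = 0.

12

Multiply the two series term by term and collect like powers.
The coefficient of v^2 in the expansion is 6, so q′′(0) = 2! * (6) = 12.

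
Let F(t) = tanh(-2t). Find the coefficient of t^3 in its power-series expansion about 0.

8/3

[t^0] = 0;  [t^1] = -2;  [t^2] = 0;  [t^3] = 8/3.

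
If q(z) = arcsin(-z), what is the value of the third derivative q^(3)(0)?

-1

Use the known series and substitute for the argument.
The coefficient of z^3 in the expansion is -1/6, so q′′′(0) = 3! * (-1/6) = -1.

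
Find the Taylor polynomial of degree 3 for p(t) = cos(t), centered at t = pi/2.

Use the known series and substitute for the argument.
p(pi/2) = 0
p′(pi/2) = -1
p′′(pi/2) = 0
p′′′(pi/2) = 1
The Taylor polynomial is Σ p^(k)(pi/2)/k! · (t - pi/2)^k.

(t - pi/2)^3/6 - (t - pi/2)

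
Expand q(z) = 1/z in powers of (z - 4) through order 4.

[(z - 4)^0] = 1/4;  [(z - 4)^1] = -1/16;  [(z - 4)^2] = 1/64;  [(z - 4)^3] = -1/256;  [(z - 4)^4] = 1/1024.

(z - 4)^4/1024 - (z - 4)^3/256 + (z - 4)^2/64 - (z - 4)/16 + 1/4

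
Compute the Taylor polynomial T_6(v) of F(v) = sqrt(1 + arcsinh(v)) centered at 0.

-769*v^6/46080 + 43*v^5/1280 + v^4/384 - v^3/48 - v^2/8 + v/2 + 1

Let u equal the inner series; expand the outer function in u and truncate.
F(0) = 1
F′(0) = 1/2
F′′(0) = -1/4
F′′′(0) = -1/8
F^(4)(0) = 1/16
F^(5)(0) = 129/32
F^(6)(0) = -769/64
Dividing each by k! gives the coefficients c_0, ..., c_6.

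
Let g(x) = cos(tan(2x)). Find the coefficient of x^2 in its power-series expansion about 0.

Let u equal the inner series; expand the outer function in u and truncate.
[x^0] = 1;  [x^1] = 0;  [x^2] = -2.

-2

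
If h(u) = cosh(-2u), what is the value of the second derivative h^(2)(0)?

The coefficient of u^2 in the expansion is 2, so h′′(0) = 2! * (2) = 4.

4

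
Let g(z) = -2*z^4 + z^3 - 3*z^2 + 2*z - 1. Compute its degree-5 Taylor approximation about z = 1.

[(z - 1)^0] = -3;  [(z - 1)^1] = -9;  [(z - 1)^2] = -12;  [(z - 1)^3] = -7;  [(z - 1)^4] = -2;  [(z - 1)^5] = 0.

-2*(z - 1)^4 - 7*(z - 1)^3 - 12*(z - 1)^2 - 9*(z - 1) - 3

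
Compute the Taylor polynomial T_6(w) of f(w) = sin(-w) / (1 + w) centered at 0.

101*w^6/120 - 101*w^5/120 + 5*w^4/6 - 5*w^3/6 + w^2 - w

Write out both Maclaurin series and multiply, keeping only the needed powers.
[w^0] = 0;  [w^1] = -1;  [w^2] = 1;  [w^3] = -5/6;  [w^4] = 5/6;  [w^5] = -101/120;  [w^6] = 101/120.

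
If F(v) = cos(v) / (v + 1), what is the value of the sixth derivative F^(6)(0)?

Expand 1/(denominator) as a geometric series and multiply by the numerator's series.
From the series, [v^6] F = 389/720; multiply by 6! = 720 to get 389.

389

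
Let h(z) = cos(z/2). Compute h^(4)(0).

1/16

Compute the successive derivatives at the expansion point and divide by k!.
The coefficient of z^4 in the expansion is 1/384, so h^(4)(0) = 4! * (1/384) = 1/16.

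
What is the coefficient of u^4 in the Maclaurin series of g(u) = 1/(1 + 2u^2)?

4

Use the known series and substitute for the argument.
[u^0] = 1;  [u^1] = 0;  [u^2] = -2;  [u^3] = 0;  [u^4] = 4.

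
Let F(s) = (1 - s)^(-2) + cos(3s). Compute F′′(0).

Expand each term separately and add.
The coefficient of s^2 in the expansion is -3/2, so F′′(0) = 2! * (-3/2) = -3.

-3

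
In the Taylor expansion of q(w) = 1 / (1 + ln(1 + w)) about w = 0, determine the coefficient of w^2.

3/2

Write 1/(1+u) = 1 - u + u^2 - u^3 + ... and substitute the series for u.
q(0) = 1
q′(0) = -1
q′′(0) = 3
So c_2 = q′′(0)/2! = 3/2.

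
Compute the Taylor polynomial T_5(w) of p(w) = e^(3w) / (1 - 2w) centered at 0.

Take the Cauchy product of the two expansions.
p(0) = 1
p′(0) = 5
p′′(0) = 29
p′′′(0) = 201
p^(4)(0) = 1689
p^(5)(0) = 17133
The Taylor polynomial is Σ p^(k)(0)/k! · w^k.

5711*w^5/40 + 563*w^4/8 + 67*w^3/2 + 29*w^2/2 + 5*w + 1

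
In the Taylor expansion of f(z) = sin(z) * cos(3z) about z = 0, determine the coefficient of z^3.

-14/3

Take the Cauchy product of the two expansions.
[z^0] = 0;  [z^1] = 1;  [z^2] = 0;  [z^3] = -14/3.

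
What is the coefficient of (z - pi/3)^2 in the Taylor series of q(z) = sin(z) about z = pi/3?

q(pi/3) = sqrt(3)/2
q′(pi/3) = 1/2
q′′(pi/3) = -sqrt(3)/2
So c_2 = q′′(pi/3)/2! = -sqrt(3)/4.

-sqrt(3)/4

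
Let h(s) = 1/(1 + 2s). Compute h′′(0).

8

Apply the Taylor formula c_k = f^(k)(a)/k!.
The coefficient of s^2 in the expansion is 4, so h′′(0) = 2! * (4) = 8.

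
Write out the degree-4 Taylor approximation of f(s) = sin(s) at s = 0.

-s^3/6 + s

f(0) = 0
f′(0) = 1
f′′(0) = 0
f′′′(0) = -1
f^(4)(0) = 0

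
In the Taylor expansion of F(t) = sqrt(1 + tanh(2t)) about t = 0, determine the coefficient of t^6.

-721/720

Compose series: expand the inner function first, then feed it into the outer expansion.
[t^0] = 1;  [t^1] = 1;  [t^2] = -1/2;  [t^3] = -5/6;  [t^4] = 17/24;  [t^5] = 121/120;  [t^6] = -721/720.
So c_6 = F^(6)(0)/6! = -721/720.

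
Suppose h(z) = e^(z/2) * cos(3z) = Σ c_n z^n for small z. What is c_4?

1081/384

Write out both Maclaurin series and multiply, keeping only the needed powers.
[z^0] = 1;  [z^1] = 1/2;  [z^2] = -35/8;  [z^3] = -107/48;  [z^4] = 1081/384.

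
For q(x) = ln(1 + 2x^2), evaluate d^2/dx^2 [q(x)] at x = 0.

The coefficient of x^2 in the expansion is 2, so q′′(0) = 2! * (2) = 4.

4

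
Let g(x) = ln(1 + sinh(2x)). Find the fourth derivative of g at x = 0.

Let u equal the inner series; expand the outer function in u and truncate.
The coefficient of x^4 in the expansion is -20/3, so g^(4)(0) = 4! * (-20/3) = -160.

-160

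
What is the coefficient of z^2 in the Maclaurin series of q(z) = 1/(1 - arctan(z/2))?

Compose series: expand the inner function first, then feed it into the outer expansion.
q(0) = 1
q′(0) = 1/2
q′′(0) = 1/2
Dividing each by k! gives the coefficients c_0, ..., c_2.

1/4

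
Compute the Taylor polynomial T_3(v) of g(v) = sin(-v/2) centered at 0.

g(0) = 0
g′(0) = -1/2
g′′(0) = 0
g′′′(0) = 1/8
Dividing each by k! gives the coefficients c_0, ..., c_3.

v^3/48 - v/2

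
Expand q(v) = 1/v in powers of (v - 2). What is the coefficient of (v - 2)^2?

1/8

[(v - 2)^0] = 1/2;  [(v - 2)^1] = -1/4;  [(v - 2)^2] = 1/8.
So c_2 = q′′(2)/2! = 1/8.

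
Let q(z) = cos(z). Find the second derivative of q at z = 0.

-1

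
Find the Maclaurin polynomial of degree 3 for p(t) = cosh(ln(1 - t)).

Let u equal the inner series; expand the outer function in u and truncate.
[t^0] = 1;  [t^1] = 0;  [t^2] = 1/2;  [t^3] = 1/2.

t^3/2 + t^2/2 + 1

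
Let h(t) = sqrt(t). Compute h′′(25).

The coefficient of (t - 25)^2 in the expansion is -1/1000, so h′′(25) = 2! * (-1/1000) = -1/500.

-1/500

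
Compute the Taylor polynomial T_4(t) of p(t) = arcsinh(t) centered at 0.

[t^0] = 0;  [t^1] = 1;  [t^2] = 0;  [t^3] = -1/6;  [t^4] = 0.

-t^3/6 + t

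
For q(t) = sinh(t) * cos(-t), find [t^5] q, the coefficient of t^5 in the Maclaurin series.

Write out both Maclaurin series and multiply, keeping only the needed powers.
q(0) = 0
q′(0) = 1
q′′(0) = 0
q′′′(0) = -2
q^(4)(0) = 0
q^(5)(0) = -4
So c_5 = q^(5)(0)/5! = -1/30.

-1/30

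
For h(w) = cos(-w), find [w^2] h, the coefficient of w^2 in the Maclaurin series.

Differentiate repeatedly and evaluate at the center.
h(0) = 1
h′(0) = 0
h′′(0) = -1
So c_2 = h′′(0)/2! = -1/2.

-1/2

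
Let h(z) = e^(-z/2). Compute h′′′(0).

-1/8

The coefficient of z^3 in the expansion is -1/48, so h′′′(0) = 3! * (-1/48) = -1/8.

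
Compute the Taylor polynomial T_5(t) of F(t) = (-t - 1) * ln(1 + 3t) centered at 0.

Shift and add copies of the series according to the polynomial's terms.

-567*t^5/20 + 45*t^4/4 - 9*t^3/2 + 3*t^2/2 - 3*t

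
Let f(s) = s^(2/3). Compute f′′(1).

-2/9

Differentiate repeatedly and evaluate at the center.
From the series, [(s - 1)^2] f = -1/9; multiply by 2! = 2 to get -2/9.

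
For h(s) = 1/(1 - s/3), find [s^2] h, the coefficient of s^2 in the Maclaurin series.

[s^0] = 1;  [s^1] = 1/3;  [s^2] = 1/9.

1/9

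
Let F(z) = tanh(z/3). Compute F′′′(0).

-2/27

The coefficient of z^3 in the expansion is -1/81, so F′′′(0) = 3! * (-1/81) = -2/27.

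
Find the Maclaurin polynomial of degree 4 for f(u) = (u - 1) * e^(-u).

Multiply each power in the prefactor through the base expansion.
f(0) = -1
f′(0) = 2
f′′(0) = -3
f′′′(0) = 4
f^(4)(0) = -5

-5*u^4/24 + 2*u^3/3 - 3*u^2/2 + 2*u - 1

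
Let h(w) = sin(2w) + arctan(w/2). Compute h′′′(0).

-33/4

Add the two expansions coefficient-wise.
The coefficient of w^3 in the expansion is -11/8, so h′′′(0) = 3! * (-11/8) = -33/4.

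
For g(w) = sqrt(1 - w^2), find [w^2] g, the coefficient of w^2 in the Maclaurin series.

Apply the Taylor formula c_k = f^(k)(a)/k!.
[w^0] = 1;  [w^1] = 0;  [w^2] = -1/2.
So c_2 = g′′(0)/2! = -1/2.

-1/2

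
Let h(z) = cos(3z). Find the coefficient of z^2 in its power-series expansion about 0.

-9/2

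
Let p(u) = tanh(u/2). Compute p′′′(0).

-1/4

From the series, [u^3] p = -1/24; multiply by 3! = 6 to get -1/4.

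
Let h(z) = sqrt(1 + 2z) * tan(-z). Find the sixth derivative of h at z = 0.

-846

Write out both Maclaurin series and multiply, keeping only the needed powers.
The coefficient of z^6 in the expansion is -47/40, so h^(6)(0) = 6! * (-47/40) = -846.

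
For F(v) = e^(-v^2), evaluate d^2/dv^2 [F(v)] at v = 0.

-2

From the series, [v^2] F = -1; multiply by 2! = 2 to get -2.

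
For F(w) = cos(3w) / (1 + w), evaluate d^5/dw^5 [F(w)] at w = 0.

15

Multiply the two series term by term and collect like powers.
The coefficient of w^5 in the expansion is 1/8, so F^(5)(0) = 5! * (1/8) = 15.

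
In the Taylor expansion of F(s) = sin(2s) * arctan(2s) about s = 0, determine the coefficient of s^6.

152/9

Multiply the two series term by term and collect like powers.
[s^0] = 0;  [s^1] = 0;  [s^2] = 4;  [s^3] = 0;  [s^4] = -8;  [s^5] = 0;  [s^6] = 152/9.
So c_6 = F^(6)(0)/6! = 152/9.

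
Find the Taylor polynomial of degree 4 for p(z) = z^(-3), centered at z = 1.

15*(z - 1)^4 - 10*(z - 1)^3 + 6*(z - 1)^2 - 3*(z - 1) + 1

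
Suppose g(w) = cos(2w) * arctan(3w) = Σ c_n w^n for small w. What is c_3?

Take the Cauchy product of the two expansions.
g(0) = 0
g′(0) = 3
g′′(0) = 0
g′′′(0) = -90
So c_3 = g′′′(0)/3! = -15.

-15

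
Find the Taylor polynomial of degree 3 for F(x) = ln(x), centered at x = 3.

Use the known series and substitute for the argument.
F(3) = ln(3)
F′(3) = 1/3
F′′(3) = -1/9
F′′′(3) = 2/27

(x - 3)^3/81 - (x - 3)^2/18 + (x - 3)/3 + ln(3)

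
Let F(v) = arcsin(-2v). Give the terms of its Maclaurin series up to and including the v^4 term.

-4*v^3/3 - 2*v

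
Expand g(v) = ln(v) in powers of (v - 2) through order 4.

Use the known series and substitute for the argument.
g(2) = ln(2)
g′(2) = 1/2
g′′(2) = -1/4
g′′′(2) = 1/4
g^(4)(2) = -3/8
The Taylor polynomial is Σ g^(k)(2)/k! · (v - 2)^k.

-(v - 2)^4/64 + (v - 2)^3/24 - (v - 2)^2/8 + (v - 2)/2 + ln(2)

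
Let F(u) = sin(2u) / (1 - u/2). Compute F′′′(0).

-5

Take the Cauchy product of the two expansions.
The coefficient of u^3 in the expansion is -5/6, so F′′′(0) = 3! * (-5/6) = -5.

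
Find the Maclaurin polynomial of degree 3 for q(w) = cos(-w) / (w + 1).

Multiply the numerator's expansion by the denominator's geometric series.
[w^0] = 1;  [w^1] = -1;  [w^2] = 1/2;  [w^3] = -1/2.

-w^3/2 + w^2/2 - w + 1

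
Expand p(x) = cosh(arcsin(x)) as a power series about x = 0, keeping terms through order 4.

Substitute the inner expansion into the outer series and collect powers.

5*x^4/24 + x^2/2 + 1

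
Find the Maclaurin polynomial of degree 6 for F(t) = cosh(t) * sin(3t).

Expand each factor separately, then convolve coefficients.
F(0) = 0
F′(0) = 3
F′′(0) = 0
F′′′(0) = -18
F^(4)(0) = 0
F^(5)(0) = -12
F^(6)(0) = 0

-t^5/10 - 3*t^3 + 3*t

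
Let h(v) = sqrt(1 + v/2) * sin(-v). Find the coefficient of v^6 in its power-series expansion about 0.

Take the Cauchy product of the two expansions.
[v^0] = 0;  [v^1] = -1;  [v^2] = -1/4;  [v^3] = 19/96;  [v^4] = 13/384;  [v^5] = -341/30720;  [v^6] = -67/40960.
So c_6 = h^(6)(0)/6! = -67/40960.

-67/40960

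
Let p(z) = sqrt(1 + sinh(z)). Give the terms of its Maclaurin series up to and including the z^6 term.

-2401*z^6/46080 + 241*z^5/3840 - 31*z^4/384 + 7*z^3/48 - z^2/8 + z/2 + 1

Compose series: expand the inner function first, then feed it into the outer expansion.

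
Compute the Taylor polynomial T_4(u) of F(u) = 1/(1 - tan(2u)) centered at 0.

80*u^4/3 + 32*u^3/3 + 4*u^2 + 2*u + 1

Let u equal the inner series; expand the outer function in u and truncate.
[u^0] = 1;  [u^1] = 2;  [u^2] = 4;  [u^3] = 32/3;  [u^4] = 80/3.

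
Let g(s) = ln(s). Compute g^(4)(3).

-2/27

From the series, [(s - 3)^4] g = -1/324; multiply by 4! = 24 to get -2/27.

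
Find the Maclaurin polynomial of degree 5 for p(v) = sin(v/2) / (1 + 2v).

Take the Cauchy product of the two expansions.
p(0) = 0
p′(0) = 1/2
p′′(0) = -2
p′′′(0) = 95/8
p^(4)(0) = -95
p^(5)(0) = 30401/32
Dividing each by k! gives the coefficients c_0, ..., c_5.

30401*v^5/3840 - 95*v^4/24 + 95*v^3/48 - v^2 + v/2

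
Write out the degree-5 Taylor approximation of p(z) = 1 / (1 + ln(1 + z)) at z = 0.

-347*z^5/60 + 11*z^4/3 - 7*z^3/3 + 3*z^2/2 - z + 1

Expand as Σ (-1)^k u^k with u equal to the inner function's series.
[z^0] = 1;  [z^1] = -1;  [z^2] = 3/2;  [z^3] = -7/3;  [z^4] = 11/3;  [z^5] = -347/60.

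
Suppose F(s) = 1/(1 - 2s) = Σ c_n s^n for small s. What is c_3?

8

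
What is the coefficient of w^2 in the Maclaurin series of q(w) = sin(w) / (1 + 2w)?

Expand each factor separately, then convolve coefficients.
[w^0] = 0;  [w^1] = 1;  [w^2] = -2.
So c_2 = q′′(0)/2! = -2.

-2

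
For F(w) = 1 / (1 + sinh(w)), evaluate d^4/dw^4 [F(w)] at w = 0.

Write 1/(1+u) = 1 - u + u^2 - u^3 + ... and substitute the series for u.
The coefficient of w^4 in the expansion is 4/3, so F^(4)(0) = 4! * (4/3) = 32.

32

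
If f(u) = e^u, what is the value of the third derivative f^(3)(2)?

e^(2)

From the series, [(u - 2)^3] f = e^(2)/6; multiply by 3! = 6 to get e^(2).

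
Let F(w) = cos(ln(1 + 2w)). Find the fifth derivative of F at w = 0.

1280

Plug the Maclaurin series of the inner function into that of the outer and collect terms.
The coefficient of w^5 in the expansion is 32/3, so F^(5)(0) = 5! * (32/3) = 1280.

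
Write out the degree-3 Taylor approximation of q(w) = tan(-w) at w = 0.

q(0) = 0
q′(0) = -1
q′′(0) = 0
q′′′(0) = -2
Then c_k = q^(k)(0)/k! gives each Taylor coefficient.

-w^3/3 - w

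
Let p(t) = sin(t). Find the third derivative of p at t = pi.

1

From the series, [(t - pi)^3] p = 1/6; multiply by 3! = 6 to get 1.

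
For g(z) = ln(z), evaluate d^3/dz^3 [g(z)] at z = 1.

From the series, [(z - 1)^3] g = 1/3; multiply by 3! = 6 to get 2.

2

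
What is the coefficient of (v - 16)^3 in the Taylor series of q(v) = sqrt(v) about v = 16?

[(v - 16)^0] = 4;  [(v - 16)^1] = 1/8;  [(v - 16)^2] = -1/512;  [(v - 16)^3] = 1/16384.
So c_3 = q′′′(16)/3! = 1/16384.

1/16384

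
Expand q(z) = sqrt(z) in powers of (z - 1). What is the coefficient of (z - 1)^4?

Use the known series and substitute for the argument.
[(z - 1)^0] = 1;  [(z - 1)^1] = 1/2;  [(z - 1)^2] = -1/8;  [(z - 1)^3] = 1/16;  [(z - 1)^4] = -5/128.

-5/128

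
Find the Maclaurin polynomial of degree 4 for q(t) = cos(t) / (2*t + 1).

Multiply the numerator's expansion by the denominator's geometric series.
q(0) = 1
q′(0) = -2
q′′(0) = 7
q′′′(0) = -42
q^(4)(0) = 337

337*t^4/24 - 7*t^3 + 7*t^2/2 - 2*t + 1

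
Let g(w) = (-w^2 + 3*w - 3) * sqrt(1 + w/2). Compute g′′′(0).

Distribute the polynomial across the series and collect like powers.
The coefficient of w^3 in the expansion is -47/128, so g′′′(0) = 3! * (-47/128) = -141/64.

-141/64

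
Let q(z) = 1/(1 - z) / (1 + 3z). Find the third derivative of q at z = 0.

-120

Multiply the two series term by term and collect like powers.
From the series, [z^3] q = -20; multiply by 3! = 6 to get -120.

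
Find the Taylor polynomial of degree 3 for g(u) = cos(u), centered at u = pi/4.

[(u - pi/4)^0] = sqrt(2)/2;  [(u - pi/4)^1] = -sqrt(2)/2;  [(u - pi/4)^2] = -sqrt(2)/4;  [(u - pi/4)^3] = sqrt(2)/12.

sqrt(2)*(u - pi/4)^3/12 - sqrt(2)*(u - pi/4)^2/4 - sqrt(2)*(u - pi/4)/2 + sqrt(2)/2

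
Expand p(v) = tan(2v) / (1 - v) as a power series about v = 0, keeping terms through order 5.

134*v^5/15 + 14*v^4/3 + 14*v^3/3 + 2*v^2 + 2*v

Take the Cauchy product of the two expansions.
[v^0] = 0;  [v^1] = 2;  [v^2] = 2;  [v^3] = 14/3;  [v^4] = 14/3;  [v^5] = 134/15.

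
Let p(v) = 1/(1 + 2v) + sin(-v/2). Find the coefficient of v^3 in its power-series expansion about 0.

Combine the two series term by term.
p(0) = 1
p′(0) = -5/2
p′′(0) = 8
p′′′(0) = -383/8
So c_3 = p′′′(0)/3! = -383/48.

-383/48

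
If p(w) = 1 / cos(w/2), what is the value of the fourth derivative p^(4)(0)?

Divide the numerator series by the denominator series (power-series long division).
The coefficient of w^4 in the expansion is 5/384, so p^(4)(0) = 4! * (5/384) = 5/16.

5/16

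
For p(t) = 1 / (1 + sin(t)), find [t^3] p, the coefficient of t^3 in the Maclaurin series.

Write 1/(1+u) = 1 - u + u^2 - u^3 + ... and substitute the series for u.
[t^0] = 1;  [t^1] = -1;  [t^2] = 1;  [t^3] = -5/6.
So c_3 = p′′′(0)/3! = -5/6.

-5/6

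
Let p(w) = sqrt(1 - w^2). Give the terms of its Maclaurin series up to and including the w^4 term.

Apply the Taylor formula c_k = f^(k)(a)/k!.
p(0) = 1
p′(0) = 0
p′′(0) = -1
p′′′(0) = 0
p^(4)(0) = -3

-w^4/8 - w^2/2 + 1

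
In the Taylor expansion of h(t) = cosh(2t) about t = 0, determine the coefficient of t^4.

2/3

[t^0] = 1;  [t^1] = 0;  [t^2] = 2;  [t^3] = 0;  [t^4] = 2/3.
So c_4 = h^(4)(0)/4! = 2/3.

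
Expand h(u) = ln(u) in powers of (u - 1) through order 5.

h(1) = 0
h′(1) = 1
h′′(1) = -1
h′′′(1) = 2
h^(4)(1) = -6
h^(5)(1) = 24

(u - 1)^5/5 - (u - 1)^4/4 + (u - 1)^3/3 - (u - 1)^2/2 + (u - 1)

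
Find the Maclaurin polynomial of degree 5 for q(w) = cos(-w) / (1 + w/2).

w^5/96 - w^4/48 + w^3/8 - w^2/4 - w/2 + 1

Multiply the two series term by term and collect like powers.
q(0) = 1
q′(0) = -1/2
q′′(0) = -1/2
q′′′(0) = 3/4
q^(4)(0) = -1/2
q^(5)(0) = 5/4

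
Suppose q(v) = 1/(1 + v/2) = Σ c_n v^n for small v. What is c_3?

-1/8

Apply the Taylor formula c_k = f^(k)(a)/k!.
[v^0] = 1;  [v^1] = -1/2;  [v^2] = 1/4;  [v^3] = -1/8.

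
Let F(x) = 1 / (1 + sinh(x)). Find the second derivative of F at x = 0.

2

Write 1/(1+u) = 1 - u + u^2 - u^3 + ... and substitute the series for u.
From the series, [x^2] F = 1; multiply by 2! = 2 to get 2.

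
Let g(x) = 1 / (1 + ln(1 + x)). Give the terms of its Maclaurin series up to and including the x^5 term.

-347*x^5/60 + 11*x^4/3 - 7*x^3/3 + 3*x^2/2 - x + 1

Expand as Σ (-1)^k u^k with u equal to the inner function's series.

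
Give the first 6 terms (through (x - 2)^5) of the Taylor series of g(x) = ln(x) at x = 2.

(x - 2)^5/160 - (x - 2)^4/64 + (x - 2)^3/24 - (x - 2)^2/8 + (x - 2)/2 + ln(2)

g(2) = ln(2)
g′(2) = 1/2
g′′(2) = -1/4
g′′′(2) = 1/4
g^(4)(2) = -3/8
g^(5)(2) = 3/4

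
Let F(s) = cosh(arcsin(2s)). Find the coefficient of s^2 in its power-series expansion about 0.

2

Compose series: expand the inner function first, then feed it into the outer expansion.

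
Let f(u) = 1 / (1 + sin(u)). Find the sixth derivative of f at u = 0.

Use the geometric series for the reciprocal, then substitute.
The coefficient of u^6 in the expansion is 17/45, so f^(6)(0) = 6! * (17/45) = 272.

272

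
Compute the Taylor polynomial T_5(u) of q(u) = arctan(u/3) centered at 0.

q(0) = 0
q′(0) = 1/3
q′′(0) = 0
q′′′(0) = -2/27
q^(4)(0) = 0
q^(5)(0) = 8/81

u^5/1215 - u^3/81 + u/3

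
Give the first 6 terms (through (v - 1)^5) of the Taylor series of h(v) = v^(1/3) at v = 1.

22*(v - 1)^5/729 - 10*(v - 1)^4/243 + 5*(v - 1)^3/81 - (v - 1)^2/9 + (v - 1)/3 + 1

Use the known series and substitute for the argument.
h(1) = 1
h′(1) = 1/3
h′′(1) = -2/9
h′′′(1) = 10/27
h^(4)(1) = -80/81
h^(5)(1) = 880/243
The Taylor polynomial is Σ h^(k)(1)/k! · (v - 1)^k.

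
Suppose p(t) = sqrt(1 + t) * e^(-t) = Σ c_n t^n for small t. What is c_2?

-1/8

Write out both Maclaurin series and multiply, keeping only the needed powers.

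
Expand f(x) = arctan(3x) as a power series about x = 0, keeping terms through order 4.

-9*x^3 + 3*x

Apply the Taylor formula c_k = f^(k)(a)/k!.
f(0) = 0
f′(0) = 3
f′′(0) = 0
f′′′(0) = -54
f^(4)(0) = 0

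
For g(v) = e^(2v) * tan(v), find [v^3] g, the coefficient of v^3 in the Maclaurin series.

7/3

Multiply the two series term by term and collect like powers.
[v^0] = 0;  [v^1] = 1;  [v^2] = 2;  [v^3] = 7/3.
So c_3 = g′′′(0)/3! = 7/3.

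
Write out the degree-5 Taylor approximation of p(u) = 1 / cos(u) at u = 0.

5*u^4/24 + u^2/2 + 1

Divide the numerator series by the denominator series (power-series long division).
[u^0] = 1;  [u^1] = 0;  [u^2] = 1/2;  [u^3] = 0;  [u^4] = 5/24;  [u^5] = 0.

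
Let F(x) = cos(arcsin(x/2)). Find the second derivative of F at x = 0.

-1/4

Substitute the inner expansion into the outer series and collect powers.
The coefficient of x^2 in the expansion is -1/8, so F′′(0) = 2! * (-1/8) = -1/4.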